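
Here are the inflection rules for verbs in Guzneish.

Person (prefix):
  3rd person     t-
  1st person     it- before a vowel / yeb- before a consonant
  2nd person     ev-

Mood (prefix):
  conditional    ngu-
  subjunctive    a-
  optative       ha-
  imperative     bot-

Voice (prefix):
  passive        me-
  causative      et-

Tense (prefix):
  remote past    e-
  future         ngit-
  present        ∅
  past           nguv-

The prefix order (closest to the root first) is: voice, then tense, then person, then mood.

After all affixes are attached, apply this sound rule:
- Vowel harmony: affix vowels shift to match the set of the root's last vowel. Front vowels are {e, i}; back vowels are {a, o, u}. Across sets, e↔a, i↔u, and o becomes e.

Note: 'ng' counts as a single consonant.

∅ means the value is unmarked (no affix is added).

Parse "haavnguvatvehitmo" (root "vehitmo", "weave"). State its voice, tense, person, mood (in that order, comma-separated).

causative, past, 2nd person, optative

Segment: ha-ev-nguv-et-vehitmo.
voice: et- → causative.
tense: nguv- → past.
person: ev- → 2nd person.
mood: ha- → optative.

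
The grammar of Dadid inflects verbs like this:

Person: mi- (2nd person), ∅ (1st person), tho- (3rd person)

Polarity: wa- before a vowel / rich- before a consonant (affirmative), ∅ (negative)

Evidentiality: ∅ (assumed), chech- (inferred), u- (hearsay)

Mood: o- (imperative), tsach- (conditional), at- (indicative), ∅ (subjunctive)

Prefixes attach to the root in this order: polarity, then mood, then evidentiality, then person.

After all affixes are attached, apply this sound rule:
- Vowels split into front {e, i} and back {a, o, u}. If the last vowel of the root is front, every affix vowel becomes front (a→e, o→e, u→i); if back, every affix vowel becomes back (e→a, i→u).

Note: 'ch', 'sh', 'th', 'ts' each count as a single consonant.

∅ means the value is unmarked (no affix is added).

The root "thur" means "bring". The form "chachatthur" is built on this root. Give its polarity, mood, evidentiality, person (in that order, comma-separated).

negative, indicative, inferred, 1st person

Segment: chech-at-thur.
polarity: ∅ → negative.
mood: at- → indicative.
evidentiality: chech- → inferred.
person: ∅ → 1st person.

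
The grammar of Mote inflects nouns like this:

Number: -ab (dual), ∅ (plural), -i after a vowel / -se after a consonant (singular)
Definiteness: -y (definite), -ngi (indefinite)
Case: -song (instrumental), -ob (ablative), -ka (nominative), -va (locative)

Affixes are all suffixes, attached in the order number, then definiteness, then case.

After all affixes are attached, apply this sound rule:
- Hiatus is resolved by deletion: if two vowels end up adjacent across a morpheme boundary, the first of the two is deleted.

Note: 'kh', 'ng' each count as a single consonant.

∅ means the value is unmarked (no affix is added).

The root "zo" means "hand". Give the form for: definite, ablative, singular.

ziyob

Attach number singular -i (after vowel 'o') → zoi.
Attach definiteness definite -y → zoiy.
Attach case ablative -ob → zoiyob.
Apply vowel deletion: zoiyob → ziyob.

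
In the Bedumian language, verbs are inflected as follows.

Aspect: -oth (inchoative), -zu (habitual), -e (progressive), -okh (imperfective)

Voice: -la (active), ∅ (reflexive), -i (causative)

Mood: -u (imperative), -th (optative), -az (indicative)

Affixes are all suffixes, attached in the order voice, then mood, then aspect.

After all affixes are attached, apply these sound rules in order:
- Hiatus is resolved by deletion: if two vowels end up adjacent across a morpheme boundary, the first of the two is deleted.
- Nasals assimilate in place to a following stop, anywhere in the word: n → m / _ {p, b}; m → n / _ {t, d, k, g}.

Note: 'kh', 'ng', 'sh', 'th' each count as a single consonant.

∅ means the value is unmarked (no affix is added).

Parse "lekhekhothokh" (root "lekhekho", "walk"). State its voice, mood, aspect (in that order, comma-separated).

reflexive, optative, imperfective

Segment: lekhekho-th-okh.
voice: ∅ → reflexive.
mood: -th → optative.
aspect: -okh → imperfective.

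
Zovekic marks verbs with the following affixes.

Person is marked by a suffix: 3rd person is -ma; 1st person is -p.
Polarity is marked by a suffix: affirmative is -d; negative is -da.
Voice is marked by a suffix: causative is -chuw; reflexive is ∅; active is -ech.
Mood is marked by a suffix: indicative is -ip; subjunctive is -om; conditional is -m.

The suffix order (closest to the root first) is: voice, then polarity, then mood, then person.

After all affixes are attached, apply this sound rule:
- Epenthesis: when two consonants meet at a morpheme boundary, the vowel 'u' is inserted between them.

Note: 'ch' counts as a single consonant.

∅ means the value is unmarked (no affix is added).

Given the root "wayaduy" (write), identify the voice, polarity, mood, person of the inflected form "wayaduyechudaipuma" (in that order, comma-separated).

Segment: wayaduy-ech-da-ip-ma.
voice: -ech → active.
polarity: -da → negative.
mood: -ip → indicative.
person: -ma → 3rd person.

active, negative, indicative, 3rd person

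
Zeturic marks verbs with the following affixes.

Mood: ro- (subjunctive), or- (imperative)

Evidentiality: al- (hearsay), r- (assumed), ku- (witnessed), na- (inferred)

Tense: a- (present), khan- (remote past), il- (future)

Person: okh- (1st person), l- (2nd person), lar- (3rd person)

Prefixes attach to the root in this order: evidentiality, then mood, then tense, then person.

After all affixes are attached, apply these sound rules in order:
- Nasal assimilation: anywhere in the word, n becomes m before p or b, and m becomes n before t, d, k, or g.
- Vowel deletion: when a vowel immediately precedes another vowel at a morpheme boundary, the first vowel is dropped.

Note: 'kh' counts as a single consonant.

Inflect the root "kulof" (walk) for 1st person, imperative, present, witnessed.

okhorkukulof

Attach evidentiality witnessed ku- → kukulof.
Attach mood imperative or- → orkukulof.
Attach tense present a- → aorkukulof.
Attach person 1st person okh- → okhaorkukulof.
Nasal assimilation: no change.
Apply vowel deletion: okhaorkukulof → okhorkukulof.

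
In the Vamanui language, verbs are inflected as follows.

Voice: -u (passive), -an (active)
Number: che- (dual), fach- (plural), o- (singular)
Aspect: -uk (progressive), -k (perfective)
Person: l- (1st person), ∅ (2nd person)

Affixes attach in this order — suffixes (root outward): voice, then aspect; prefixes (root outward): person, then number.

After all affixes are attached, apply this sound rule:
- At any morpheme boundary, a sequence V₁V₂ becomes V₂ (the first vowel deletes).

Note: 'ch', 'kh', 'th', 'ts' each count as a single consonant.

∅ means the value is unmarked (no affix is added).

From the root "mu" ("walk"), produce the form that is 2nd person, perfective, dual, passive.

person = 2nd person: zero marking, form stays mu.
Attach voice passive -u → muu.
Attach aspect perfective -k → muuk.
Attach number dual che- → chemuuk.
Apply vowel deletion: chemuuk → chemuk.

chemuk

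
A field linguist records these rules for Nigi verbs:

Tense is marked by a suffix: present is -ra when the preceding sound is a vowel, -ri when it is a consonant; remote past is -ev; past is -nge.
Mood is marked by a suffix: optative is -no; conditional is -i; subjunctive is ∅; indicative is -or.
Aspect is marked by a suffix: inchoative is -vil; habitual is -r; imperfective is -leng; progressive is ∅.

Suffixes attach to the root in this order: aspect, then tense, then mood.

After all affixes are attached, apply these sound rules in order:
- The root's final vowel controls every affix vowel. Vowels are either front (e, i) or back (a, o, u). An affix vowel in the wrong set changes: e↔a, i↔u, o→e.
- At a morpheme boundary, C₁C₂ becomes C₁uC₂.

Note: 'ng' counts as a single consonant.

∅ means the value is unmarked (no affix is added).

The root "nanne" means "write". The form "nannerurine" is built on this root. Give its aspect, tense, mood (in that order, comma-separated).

habitual, present, optative

Segment: nanne-r-ri-no.
aspect: -r → habitual.
tense: -ra/ri → present.
mood: -no → optative.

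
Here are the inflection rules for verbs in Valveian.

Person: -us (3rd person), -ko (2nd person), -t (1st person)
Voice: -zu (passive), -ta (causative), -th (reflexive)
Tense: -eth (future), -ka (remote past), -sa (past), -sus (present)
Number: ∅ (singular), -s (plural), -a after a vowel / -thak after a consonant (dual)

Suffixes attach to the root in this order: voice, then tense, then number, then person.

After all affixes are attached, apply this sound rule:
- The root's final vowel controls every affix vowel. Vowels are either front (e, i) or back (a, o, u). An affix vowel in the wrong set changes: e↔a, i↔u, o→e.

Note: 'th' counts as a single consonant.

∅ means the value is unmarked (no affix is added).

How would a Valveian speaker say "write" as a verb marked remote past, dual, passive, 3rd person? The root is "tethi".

tethizikeeis

Attach voice passive -zu → tethizu.
Attach tense remote past -ka → tethizuka.
Attach number dual -a (after vowel 'a') → tethizukaa.
Attach person 3rd person -us → tethizukaaus.
Apply vowel harmony: tethizukaaus → tethizikeeis.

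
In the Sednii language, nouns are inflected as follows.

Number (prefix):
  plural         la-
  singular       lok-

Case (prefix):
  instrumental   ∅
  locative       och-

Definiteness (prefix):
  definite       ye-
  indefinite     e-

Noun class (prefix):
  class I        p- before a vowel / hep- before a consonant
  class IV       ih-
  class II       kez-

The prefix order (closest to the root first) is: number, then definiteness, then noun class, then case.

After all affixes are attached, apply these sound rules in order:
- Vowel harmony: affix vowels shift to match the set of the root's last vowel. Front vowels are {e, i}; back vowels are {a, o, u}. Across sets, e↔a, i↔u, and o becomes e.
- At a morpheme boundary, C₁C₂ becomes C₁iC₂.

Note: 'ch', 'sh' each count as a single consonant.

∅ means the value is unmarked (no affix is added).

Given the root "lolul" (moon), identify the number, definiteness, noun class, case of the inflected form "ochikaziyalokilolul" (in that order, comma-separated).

singular, definite, class II, locative

Segment: och-kez-ye-lok-lolul.
number: lok- → singular.
definiteness: ye- → definite.
noun class: kez- → class II.
case: och- → locative.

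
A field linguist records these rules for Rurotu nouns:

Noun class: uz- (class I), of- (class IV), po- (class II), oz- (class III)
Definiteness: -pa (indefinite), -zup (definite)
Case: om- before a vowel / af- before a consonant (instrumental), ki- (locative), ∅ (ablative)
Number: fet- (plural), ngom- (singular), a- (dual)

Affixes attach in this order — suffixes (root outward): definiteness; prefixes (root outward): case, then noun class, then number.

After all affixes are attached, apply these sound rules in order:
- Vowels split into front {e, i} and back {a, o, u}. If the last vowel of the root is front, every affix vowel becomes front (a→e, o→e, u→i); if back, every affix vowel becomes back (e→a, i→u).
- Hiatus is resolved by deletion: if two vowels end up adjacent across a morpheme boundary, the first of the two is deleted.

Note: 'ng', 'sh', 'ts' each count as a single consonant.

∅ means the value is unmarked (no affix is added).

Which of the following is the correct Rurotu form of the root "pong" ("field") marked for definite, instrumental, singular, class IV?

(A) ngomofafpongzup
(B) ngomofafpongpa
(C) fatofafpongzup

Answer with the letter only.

A

Attach case instrumental af- (before consonant 'p') → afpong.
Attach noun class class IV of- → ofafpong.
Attach number singular ngom- → ngomofafpong.
Attach definiteness definite -zup → ngomofafpongzup.
Vowel harmony: no change.
Vowel deletion: no change.
So the correct form is ngomofafpongzup, option (A).
(B) ngomofafpongpa is wrong: it uses indefinite instead of definite for definiteness.
(C) fatofafpongzup is wrong: it uses plural instead of singular for number.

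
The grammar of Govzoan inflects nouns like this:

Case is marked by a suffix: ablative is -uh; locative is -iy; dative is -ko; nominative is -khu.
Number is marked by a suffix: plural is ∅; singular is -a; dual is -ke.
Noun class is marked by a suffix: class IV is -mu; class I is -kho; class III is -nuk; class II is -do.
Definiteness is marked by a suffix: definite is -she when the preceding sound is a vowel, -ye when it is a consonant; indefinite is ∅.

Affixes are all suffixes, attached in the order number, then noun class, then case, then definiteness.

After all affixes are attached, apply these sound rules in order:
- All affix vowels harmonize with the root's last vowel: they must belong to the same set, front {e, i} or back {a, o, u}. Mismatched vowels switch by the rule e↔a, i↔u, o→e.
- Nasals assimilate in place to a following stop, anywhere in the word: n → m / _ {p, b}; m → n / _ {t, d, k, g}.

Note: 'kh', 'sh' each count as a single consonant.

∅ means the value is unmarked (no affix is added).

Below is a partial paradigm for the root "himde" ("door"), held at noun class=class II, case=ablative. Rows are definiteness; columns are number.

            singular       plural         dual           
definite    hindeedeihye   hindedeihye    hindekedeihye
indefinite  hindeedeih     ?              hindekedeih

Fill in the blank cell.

hindedeih

number = plural: zero marking, form stays himde.
Attach noun class class II -do → himdedo.
Attach case ablative -uh → himdedouh.
definiteness = indefinite: zero marking, form stays himdedouh.
Apply vowel harmony: himdedouh → himdedeih.
Apply nasal assimilation: himdedeih → hindedeih.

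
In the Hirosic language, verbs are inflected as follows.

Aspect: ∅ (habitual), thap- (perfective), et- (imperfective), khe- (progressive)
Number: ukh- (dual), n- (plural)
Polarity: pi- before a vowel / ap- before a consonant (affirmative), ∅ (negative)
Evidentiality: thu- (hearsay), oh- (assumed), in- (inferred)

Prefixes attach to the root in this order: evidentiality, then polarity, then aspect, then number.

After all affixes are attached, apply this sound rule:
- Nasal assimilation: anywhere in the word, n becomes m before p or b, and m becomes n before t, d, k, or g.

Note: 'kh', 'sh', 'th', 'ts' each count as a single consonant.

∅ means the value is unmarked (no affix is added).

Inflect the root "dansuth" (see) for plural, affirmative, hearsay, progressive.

Attach evidentiality hearsay thu- → thudansuth.
Attach polarity affirmative ap- (before consonant 'th') → apthudansuth.
Attach aspect progressive khe- → kheapthudansuth.
Attach number plural n- → nkheapthudansuth.
Nasal assimilation: no change.

nkheapthudansuth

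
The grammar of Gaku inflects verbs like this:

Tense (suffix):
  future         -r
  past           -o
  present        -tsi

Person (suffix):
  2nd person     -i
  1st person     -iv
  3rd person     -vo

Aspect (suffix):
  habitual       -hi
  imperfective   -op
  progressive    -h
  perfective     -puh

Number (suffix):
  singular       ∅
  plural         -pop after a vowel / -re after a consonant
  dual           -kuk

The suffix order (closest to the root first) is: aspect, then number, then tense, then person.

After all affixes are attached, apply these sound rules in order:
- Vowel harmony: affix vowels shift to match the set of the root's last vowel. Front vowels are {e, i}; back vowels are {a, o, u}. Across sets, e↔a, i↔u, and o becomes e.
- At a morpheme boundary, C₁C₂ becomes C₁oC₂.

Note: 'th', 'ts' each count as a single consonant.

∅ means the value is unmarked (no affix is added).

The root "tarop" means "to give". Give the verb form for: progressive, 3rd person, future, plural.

Attach aspect progressive -h → taroph.
Attach number plural -re (after consonant 'h') → tarophre.
Attach tense future -r → tarophrer.
Attach person 3rd person -vo → tarophrervo.
Apply vowel harmony: tarophrervo → tarophrarvo.
Apply epenthesis: tarophrarvo → taropohorarovo.

taropohorarovo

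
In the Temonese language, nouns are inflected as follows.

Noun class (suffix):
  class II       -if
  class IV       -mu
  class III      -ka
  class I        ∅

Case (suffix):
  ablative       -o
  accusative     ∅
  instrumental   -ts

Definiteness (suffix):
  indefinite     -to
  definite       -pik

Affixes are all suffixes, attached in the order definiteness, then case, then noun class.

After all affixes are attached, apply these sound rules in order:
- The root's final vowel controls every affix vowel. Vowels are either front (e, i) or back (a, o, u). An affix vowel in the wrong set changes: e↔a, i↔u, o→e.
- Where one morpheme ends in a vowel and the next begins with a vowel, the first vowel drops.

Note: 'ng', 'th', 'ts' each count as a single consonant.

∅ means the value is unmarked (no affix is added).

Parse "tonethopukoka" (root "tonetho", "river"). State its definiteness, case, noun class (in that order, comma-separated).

definite, ablative, class III

Segment: tonetho-pik-o-ka.
definiteness: -pik → definite.
case: -o → ablative.
noun class: -ka → class III.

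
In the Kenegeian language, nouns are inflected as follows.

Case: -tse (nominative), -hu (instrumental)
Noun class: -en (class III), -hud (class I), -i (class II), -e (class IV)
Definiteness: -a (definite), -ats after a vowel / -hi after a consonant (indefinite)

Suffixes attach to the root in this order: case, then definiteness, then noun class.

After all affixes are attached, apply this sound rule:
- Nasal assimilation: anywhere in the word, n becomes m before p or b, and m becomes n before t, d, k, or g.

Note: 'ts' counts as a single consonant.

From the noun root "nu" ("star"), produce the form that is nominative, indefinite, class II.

nutseatsi

Attach case nominative -tse → nutse.
Attach definiteness indefinite -ats (after vowel 'e') → nutseats.
Attach noun class class II -i → nutseatsi.
Nasal assimilation: no change.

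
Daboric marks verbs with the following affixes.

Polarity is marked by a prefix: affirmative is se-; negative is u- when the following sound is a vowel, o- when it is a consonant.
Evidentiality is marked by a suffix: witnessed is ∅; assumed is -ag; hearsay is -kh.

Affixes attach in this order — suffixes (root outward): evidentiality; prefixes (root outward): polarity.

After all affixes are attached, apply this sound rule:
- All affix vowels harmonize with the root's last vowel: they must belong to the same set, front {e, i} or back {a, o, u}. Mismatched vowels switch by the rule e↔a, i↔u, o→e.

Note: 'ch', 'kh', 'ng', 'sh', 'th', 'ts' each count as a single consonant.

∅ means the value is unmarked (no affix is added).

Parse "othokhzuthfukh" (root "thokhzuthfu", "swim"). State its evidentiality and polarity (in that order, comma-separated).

Segment: o-thokhzuthfu-kh.
evidentiality: -kh → hearsay.
polarity: u/o- → negative.

hearsay, negative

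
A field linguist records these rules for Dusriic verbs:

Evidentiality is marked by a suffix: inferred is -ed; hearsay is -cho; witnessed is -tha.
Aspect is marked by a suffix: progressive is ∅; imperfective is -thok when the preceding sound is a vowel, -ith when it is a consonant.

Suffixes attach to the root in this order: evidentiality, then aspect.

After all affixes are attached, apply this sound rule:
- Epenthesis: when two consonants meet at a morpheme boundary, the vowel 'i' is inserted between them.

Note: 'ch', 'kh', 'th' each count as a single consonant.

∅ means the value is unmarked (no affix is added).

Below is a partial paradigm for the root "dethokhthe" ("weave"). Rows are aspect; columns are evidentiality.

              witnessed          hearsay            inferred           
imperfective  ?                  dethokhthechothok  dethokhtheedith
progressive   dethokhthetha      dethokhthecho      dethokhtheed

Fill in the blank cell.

Attach evidentiality witnessed -tha → dethokhthetha.
Attach aspect imperfective -thok (after vowel 'a') → dethokhthethathok.
Epenthesis: no change.

dethokhthethathok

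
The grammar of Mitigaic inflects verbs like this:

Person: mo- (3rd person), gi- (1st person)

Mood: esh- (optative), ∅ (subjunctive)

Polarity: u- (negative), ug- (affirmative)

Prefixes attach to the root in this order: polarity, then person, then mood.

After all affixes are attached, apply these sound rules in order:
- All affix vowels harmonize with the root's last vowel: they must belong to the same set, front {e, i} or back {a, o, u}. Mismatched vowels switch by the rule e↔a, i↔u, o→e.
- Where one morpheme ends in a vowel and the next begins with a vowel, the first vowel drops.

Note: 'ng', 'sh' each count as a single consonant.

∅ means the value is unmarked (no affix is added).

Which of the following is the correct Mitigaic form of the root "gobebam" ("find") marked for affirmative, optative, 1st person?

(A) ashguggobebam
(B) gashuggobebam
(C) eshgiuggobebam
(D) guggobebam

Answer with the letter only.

A

Attach polarity affirmative ug- → uggobebam.
Attach person 1st person gi- → giuggobebam.
Attach mood optative esh- → eshgiuggobebam.
Apply vowel harmony: eshgiuggobebam → ashguuggobebam.
Apply vowel deletion: ashguuggobebam → ashguggobebam.
So the correct form is ashguggobebam, option (A).
(D) guggobebam is wrong: it uses subjunctive instead of optative for mood.
(C) eshgiuggobebam is wrong: it fails to apply the sound rule(s).
(B) gashuggobebam is wrong: it has the affixes in the wrong order.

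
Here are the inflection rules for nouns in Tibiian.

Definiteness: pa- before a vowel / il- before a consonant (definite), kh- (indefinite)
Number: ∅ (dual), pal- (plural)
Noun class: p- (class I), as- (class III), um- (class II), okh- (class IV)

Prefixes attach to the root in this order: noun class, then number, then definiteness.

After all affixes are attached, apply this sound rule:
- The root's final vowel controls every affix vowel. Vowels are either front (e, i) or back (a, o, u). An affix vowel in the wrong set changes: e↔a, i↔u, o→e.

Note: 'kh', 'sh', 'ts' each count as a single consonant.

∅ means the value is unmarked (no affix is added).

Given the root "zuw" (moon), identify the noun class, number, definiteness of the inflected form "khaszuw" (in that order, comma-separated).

Segment: kh-as-zuw.
noun class: as- → class III.
number: ∅ → dual.
definiteness: kh- → indefinite.

class III, dual, indefinite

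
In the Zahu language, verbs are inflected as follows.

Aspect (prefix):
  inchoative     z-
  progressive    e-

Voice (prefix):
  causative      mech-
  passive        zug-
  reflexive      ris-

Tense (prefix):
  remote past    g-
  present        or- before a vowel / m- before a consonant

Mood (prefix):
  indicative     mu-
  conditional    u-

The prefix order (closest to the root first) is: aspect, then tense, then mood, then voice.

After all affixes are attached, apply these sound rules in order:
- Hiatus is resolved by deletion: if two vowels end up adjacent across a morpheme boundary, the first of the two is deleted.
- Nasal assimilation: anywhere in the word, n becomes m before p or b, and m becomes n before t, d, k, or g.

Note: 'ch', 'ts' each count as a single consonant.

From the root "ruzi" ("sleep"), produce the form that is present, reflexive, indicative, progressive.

Attach aspect progressive e- → eruzi.
Attach tense present or- (before vowel 'e') → oreruzi.
Attach mood indicative mu- → muoreruzi.
Attach voice reflexive ris- → rismuoreruzi.
Apply vowel deletion: rismuoreruzi → rismoreruzi.
Nasal assimilation: no change.

rismoreruzi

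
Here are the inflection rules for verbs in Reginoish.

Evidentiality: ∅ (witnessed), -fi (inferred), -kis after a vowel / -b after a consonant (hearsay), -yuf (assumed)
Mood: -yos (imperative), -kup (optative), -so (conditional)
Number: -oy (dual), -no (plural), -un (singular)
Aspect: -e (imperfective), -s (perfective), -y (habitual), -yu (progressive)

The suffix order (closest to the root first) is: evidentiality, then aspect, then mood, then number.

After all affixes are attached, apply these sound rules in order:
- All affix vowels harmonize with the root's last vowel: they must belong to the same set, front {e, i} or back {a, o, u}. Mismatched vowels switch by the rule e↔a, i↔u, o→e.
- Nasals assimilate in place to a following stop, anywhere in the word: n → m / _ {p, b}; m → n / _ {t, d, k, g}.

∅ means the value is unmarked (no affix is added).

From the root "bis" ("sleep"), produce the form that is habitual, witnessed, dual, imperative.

bisyyesey

evidentiality = witnessed: zero marking, form stays bis.
Attach aspect habitual -y → bisy.
Attach mood imperative -yos → bisyyos.
Attach number dual -oy → bisyyosoy.
Apply vowel harmony: bisyyosoy → bisyyesey.
Nasal assimilation: no change.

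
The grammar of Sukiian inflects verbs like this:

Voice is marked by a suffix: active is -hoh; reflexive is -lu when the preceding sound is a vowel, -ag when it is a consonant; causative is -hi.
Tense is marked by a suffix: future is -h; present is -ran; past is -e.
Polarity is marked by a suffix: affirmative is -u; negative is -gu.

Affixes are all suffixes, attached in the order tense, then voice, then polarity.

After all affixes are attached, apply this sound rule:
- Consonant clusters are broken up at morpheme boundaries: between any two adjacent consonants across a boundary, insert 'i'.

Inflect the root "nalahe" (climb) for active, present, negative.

Attach tense present -ran → nalaheran.
Attach voice active -hoh → nalaheranhoh.
Attach polarity negative -gu → nalaheranhohgu.
Apply epenthesis: nalaheranhohgu → nalaheranihohigu.

nalaheranihohigu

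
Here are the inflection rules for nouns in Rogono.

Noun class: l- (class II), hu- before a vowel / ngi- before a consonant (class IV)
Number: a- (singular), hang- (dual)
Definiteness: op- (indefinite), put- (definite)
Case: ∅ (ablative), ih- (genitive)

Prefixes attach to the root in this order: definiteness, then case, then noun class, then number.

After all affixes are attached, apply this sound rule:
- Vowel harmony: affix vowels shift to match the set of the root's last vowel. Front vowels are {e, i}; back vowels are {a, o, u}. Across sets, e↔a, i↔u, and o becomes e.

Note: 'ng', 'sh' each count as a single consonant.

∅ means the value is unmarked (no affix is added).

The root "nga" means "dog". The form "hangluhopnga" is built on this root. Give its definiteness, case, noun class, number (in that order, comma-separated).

Segment: hang-l-ih-op-nga.
definiteness: op- → indefinite.
case: ih- → genitive.
noun class: l- → class II.
number: hang- → dual.

indefinite, genitive, class II, dual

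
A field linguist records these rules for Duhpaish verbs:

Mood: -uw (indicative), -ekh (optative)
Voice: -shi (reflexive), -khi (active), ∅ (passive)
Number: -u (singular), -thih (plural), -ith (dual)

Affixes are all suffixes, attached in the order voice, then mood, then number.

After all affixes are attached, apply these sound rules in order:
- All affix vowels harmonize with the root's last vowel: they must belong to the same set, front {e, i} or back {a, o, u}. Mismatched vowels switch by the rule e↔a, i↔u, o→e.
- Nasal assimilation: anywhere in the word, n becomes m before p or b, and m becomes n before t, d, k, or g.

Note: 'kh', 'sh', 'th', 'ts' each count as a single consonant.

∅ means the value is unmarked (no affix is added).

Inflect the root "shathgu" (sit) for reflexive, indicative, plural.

shathgushuuwthuh

Attach voice reflexive -shi → shathgushi.
Attach mood indicative -uw → shathgushiuw.
Attach number plural -thih → shathgushiuwthih.
Apply vowel harmony: shathgushiuwthih → shathgushuuwthuh.
Nasal assimilation: no change.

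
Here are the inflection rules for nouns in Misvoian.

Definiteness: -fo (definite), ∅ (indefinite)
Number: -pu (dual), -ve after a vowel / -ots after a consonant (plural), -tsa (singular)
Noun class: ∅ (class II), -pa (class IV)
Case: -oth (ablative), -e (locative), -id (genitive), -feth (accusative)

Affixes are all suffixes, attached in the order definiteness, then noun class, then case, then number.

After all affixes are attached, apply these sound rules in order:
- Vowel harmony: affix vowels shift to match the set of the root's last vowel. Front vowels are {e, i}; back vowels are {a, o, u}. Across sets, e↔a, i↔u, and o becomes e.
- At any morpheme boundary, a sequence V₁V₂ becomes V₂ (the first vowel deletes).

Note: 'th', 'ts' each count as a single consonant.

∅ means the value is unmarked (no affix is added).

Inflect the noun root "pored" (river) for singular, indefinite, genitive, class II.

poredidtse

definiteness = indefinite: zero marking, form stays pored.
noun class = class II: zero marking, form stays pored.
Attach case genitive -id → poredid.
Attach number singular -tsa → poredidtsa.
Apply vowel harmony: poredidtsa → poredidtse.
Vowel deletion: no change.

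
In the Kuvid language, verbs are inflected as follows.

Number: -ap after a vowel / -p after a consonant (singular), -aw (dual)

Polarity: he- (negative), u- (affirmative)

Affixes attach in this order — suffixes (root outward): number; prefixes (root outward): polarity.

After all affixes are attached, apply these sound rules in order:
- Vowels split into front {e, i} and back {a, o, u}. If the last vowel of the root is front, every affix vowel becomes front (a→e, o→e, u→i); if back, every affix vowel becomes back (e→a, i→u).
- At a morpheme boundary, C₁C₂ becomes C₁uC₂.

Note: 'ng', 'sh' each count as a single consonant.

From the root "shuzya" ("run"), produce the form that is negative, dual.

Attach polarity negative he- → heshuzya.
Attach number dual -aw → heshuzyaaw.
Apply vowel harmony: heshuzyaaw → hashuzyaaw.
Epenthesis: no change.

hashuzyaaw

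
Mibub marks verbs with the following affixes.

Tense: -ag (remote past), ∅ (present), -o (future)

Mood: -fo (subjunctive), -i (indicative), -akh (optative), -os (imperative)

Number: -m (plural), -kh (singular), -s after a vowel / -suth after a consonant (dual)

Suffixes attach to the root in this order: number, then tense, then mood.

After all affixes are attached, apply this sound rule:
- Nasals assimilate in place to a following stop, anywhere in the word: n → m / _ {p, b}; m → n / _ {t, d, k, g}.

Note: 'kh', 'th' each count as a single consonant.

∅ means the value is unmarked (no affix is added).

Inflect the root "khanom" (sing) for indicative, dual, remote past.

Attach number dual -suth (after consonant 'm') → khanomsuth.
Attach tense remote past -ag → khanomsuthag.
Attach mood indicative -i → khanomsuthagi.
Nasal assimilation: no change.

khanomsuthagi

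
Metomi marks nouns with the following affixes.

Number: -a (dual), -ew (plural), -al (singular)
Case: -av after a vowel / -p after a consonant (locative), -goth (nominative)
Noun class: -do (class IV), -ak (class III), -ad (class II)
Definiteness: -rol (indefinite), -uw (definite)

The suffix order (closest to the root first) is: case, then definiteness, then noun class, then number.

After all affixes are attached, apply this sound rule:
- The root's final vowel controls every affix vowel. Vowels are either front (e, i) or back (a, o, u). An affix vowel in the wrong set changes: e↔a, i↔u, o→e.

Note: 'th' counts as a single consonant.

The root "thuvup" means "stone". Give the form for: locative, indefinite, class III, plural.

thuvupprolakaw

Attach case locative -p (after consonant 'p') → thuvupp.
Attach definiteness indefinite -rol → thuvupprol.
Attach noun class class III -ak → thuvupprolak.
Attach number plural -ew → thuvupprolakew.
Apply vowel harmony: thuvupprolakew → thuvupprolakaw.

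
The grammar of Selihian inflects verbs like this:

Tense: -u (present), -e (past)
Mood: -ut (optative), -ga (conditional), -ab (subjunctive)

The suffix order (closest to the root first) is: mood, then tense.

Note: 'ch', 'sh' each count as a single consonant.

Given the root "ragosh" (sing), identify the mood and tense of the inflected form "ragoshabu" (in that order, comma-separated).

Segment: ragosh-ab-u.
mood: -ab → subjunctive.
tense: -u → present.

subjunctive, present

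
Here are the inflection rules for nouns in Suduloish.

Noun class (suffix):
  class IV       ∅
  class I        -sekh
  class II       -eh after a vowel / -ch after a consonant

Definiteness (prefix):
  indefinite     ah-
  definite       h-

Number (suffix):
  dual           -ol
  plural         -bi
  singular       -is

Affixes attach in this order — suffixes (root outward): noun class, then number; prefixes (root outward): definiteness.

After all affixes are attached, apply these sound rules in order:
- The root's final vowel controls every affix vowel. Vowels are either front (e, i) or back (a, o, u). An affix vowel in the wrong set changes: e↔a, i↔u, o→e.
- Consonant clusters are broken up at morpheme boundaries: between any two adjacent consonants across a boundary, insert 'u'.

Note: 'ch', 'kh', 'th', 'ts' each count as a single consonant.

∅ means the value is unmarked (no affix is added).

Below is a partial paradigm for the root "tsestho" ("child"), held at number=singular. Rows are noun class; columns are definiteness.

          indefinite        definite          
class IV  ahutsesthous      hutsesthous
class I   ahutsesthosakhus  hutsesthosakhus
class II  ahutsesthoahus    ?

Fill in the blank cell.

Attach noun class class II -eh (after vowel 'o') → tsesthoeh.
Attach definiteness definite h- → htsesthoeh.
Attach number singular -is → htsesthoehis.
Apply vowel harmony: htsesthoehis → htsesthoahus.
Apply epenthesis: htsesthoahus → hutsesthoahus.

hutsesthoahus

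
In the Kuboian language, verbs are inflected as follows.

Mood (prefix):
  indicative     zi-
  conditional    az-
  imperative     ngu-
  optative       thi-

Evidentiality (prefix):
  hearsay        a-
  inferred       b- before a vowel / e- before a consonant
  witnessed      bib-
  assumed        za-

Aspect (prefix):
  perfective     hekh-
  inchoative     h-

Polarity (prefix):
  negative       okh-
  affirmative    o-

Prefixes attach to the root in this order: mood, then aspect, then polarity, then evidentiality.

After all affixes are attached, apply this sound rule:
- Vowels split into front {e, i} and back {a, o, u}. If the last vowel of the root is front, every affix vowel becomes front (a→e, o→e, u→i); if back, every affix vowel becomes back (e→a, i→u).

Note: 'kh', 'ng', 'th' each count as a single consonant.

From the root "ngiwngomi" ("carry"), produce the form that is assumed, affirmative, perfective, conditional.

zeehekhezngiwngomi

Attach mood conditional az- → azngiwngomi.
Attach aspect perfective hekh- → hekhazngiwngomi.
Attach polarity affirmative o- → ohekhazngiwngomi.
Attach evidentiality assumed za- → zaohekhazngiwngomi.
Apply vowel harmony: zaohekhazngiwngomi → zeehekhezngiwngomi.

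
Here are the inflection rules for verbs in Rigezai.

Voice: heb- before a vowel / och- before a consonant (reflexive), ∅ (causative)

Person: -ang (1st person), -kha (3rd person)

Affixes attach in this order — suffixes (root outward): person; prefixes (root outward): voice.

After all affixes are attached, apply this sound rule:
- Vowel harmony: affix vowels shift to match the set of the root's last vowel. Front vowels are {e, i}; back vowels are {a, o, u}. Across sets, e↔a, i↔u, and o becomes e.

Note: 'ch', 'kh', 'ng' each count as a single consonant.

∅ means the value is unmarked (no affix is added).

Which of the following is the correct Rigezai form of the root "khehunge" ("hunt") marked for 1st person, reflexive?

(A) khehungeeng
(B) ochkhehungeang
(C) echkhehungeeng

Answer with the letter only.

Attach person 1st person -ang → khehungeang.
Attach voice reflexive och- (before consonant 'kh') → ochkhehungeang.
Apply vowel harmony: ochkhehungeang → echkhehungeeng.
So the correct form is echkhehungeeng, option (C).
(A) khehungeeng is wrong: it uses causative instead of reflexive for voice.
(B) ochkhehungeang is wrong: it fails to apply the sound rule(s).

C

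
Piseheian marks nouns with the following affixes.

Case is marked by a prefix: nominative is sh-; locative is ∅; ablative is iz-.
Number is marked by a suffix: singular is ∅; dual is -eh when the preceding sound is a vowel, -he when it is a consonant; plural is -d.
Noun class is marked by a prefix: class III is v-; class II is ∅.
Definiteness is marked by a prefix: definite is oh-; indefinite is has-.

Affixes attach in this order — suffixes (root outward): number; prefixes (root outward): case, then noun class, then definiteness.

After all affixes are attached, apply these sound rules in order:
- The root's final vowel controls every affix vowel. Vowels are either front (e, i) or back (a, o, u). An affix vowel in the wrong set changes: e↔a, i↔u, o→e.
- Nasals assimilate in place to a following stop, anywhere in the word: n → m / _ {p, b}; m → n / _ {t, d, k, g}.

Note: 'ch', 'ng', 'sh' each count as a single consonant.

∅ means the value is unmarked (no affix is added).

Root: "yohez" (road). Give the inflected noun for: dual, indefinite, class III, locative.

hesvyohezhe

case = locative: zero marking, form stays yohez.
Attach number dual -he (after consonant 'z') → yohezhe.
Attach noun class class III v- → vyohezhe.
Attach definiteness indefinite has- → hasvyohezhe.
Apply vowel harmony: hasvyohezhe → hesvyohezhe.
Nasal assimilation: no change.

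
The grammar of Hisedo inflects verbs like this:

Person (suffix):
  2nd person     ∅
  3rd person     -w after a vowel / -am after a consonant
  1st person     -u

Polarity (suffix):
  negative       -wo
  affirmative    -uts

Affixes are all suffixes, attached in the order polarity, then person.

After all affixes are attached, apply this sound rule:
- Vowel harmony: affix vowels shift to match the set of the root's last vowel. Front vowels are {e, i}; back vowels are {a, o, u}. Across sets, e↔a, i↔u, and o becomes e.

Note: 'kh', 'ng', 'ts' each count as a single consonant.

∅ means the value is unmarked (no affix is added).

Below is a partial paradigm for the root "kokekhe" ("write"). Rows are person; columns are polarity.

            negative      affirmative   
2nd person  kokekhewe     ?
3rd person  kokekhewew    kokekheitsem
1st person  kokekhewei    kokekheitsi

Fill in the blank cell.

kokekheits

Attach polarity affirmative -uts → kokekheuts.
person = 2nd person: zero marking, form stays kokekheuts.
Apply vowel harmony: kokekheuts → kokekheits.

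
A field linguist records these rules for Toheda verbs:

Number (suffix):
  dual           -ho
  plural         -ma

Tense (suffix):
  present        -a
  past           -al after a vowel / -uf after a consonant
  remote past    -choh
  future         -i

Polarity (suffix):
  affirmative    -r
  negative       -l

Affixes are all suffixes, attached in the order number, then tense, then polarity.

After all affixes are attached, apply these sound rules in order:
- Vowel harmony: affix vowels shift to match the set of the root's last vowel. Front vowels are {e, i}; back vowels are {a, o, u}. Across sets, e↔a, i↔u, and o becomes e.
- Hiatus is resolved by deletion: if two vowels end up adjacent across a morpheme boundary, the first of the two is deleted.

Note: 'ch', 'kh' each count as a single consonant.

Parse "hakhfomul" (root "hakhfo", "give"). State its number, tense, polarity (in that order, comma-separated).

plural, future, negative

Segment: hakhfo-ma-i-l.
number: -ma → plural.
tense: -i → future.
polarity: -l → negative.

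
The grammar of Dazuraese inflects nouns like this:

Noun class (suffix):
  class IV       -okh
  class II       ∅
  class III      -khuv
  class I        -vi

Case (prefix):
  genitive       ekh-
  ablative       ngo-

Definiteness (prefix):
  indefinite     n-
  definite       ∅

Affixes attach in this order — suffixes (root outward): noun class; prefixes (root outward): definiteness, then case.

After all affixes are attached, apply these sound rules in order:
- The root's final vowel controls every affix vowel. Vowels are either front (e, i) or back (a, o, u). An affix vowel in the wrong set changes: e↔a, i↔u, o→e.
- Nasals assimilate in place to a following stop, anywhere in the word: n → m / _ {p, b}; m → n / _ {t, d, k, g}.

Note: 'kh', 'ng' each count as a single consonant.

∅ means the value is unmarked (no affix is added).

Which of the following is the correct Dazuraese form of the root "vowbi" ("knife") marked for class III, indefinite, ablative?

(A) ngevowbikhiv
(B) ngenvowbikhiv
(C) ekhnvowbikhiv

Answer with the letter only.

Attach definiteness indefinite n- → nvowbi.
Attach case ablative ngo- → ngonvowbi.
Attach noun class class III -khuv → ngonvowbikhuv.
Apply vowel harmony: ngonvowbikhuv → ngenvowbikhiv.
Nasal assimilation: no change.
So the correct form is ngenvowbikhiv, option (B).
(C) ekhnvowbikhiv is wrong: it uses genitive instead of ablative for case.
(A) ngevowbikhiv is wrong: it uses definite instead of indefinite for definiteness.

B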